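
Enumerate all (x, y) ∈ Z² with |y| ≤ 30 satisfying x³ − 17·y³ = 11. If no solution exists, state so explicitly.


The equation is x³ - 17y³ = 11. For fixed y, x³ = 17·y³ + 11, so a solution requires the RHS to be a perfect cube.
Strategy: iterate y from -30 to 30, compute RHS = 17·y³ + 11, and check whether it is a (positive or negative) perfect cube.
Check small values of y:
  y = 0: RHS = 11 is not a perfect cube.
  y = 1: RHS = 28 is not a perfect cube.
  y = -1: RHS = -6 is not a perfect cube.
  y = 2: RHS = 147 is not a perfect cube.
  y = -2: RHS = -125 = (-5)³ ⇒ x = -5 works.
  y = 3: RHS = 470 is not a perfect cube.
  y = -3: RHS = -448 is not a perfect cube.
Continuing the search up to |y| = 30 finds no further solutions beyond those listed.
Collected solutions: (-5, -2).

Solutions (with |y| ≤ 30): (-5, -2).


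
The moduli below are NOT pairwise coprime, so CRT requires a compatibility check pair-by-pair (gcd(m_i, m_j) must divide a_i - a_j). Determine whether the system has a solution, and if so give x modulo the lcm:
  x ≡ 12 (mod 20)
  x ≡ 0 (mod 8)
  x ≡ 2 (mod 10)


Moduli 20, 8, 10 are not pairwise coprime, so CRT works modulo lcm(m_i) when all pairwise compatibility conditions hold.
Pairwise compatibility: gcd(m_i, m_j) must divide a_i - a_j for every pair.
Merge one congruence at a time:
  Start: x ≡ 12 (mod 20).
  Combine with x ≡ 0 (mod 8): gcd(20, 8) = 4; 0 - 12 = -12, which IS divisible by 4, so compatible.
    Write x = 12 + 20·t and substitute into x ≡ 0 (mod 8): 20·t ≡ 0 − 12 = -12 (mod 8).
    Divide the congruence (and modulus) by g = 4: 5·t ≡ -3 (mod 2).
    Reduce coefficients mod 2: 1·t ≡ 1 (mod 2).
    So t ≡ 1 (mod 2).
    Then x = 12 + 20·1 = 32, valid modulo lcm(20, 8) = 40: x ≡ 32 (mod 40).
  Combine with x ≡ 2 (mod 10): gcd(40, 10) = 10; 2 - 32 = -30, which IS divisible by 10, so compatible.
    Write x = 32 + 40·t and substitute into x ≡ 2 (mod 10): 40·t ≡ 2 − 32 = -30 (mod 10).
    Divide the congruence (and modulus) by g = 10: 4·t ≡ -3 (mod 1).
    Modulo 1 every t works; take t = 0.
    Then x = 32 + 40·0 = 32, valid modulo lcm(40, 10) = 40: x ≡ 32 (mod 40).
Verify: 32 mod 20 = 12, 32 mod 8 = 0, 32 mod 10 = 2.

x ≡ 32 (mod 40).


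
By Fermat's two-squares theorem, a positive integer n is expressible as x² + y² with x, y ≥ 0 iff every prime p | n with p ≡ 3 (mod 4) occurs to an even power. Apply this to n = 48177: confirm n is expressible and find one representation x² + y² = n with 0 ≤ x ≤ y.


Step 1: Factor n = 48177 = 3^2 · 53 · 101.
Step 2: Check the mod-4 condition on each prime factor: 3 ≡ 3 (mod 4), exponent 2 (must be even); 53 ≡ 1 (mod 4), exponent 1; 101 ≡ 1 (mod 4), exponent 1.
All primes ≡ 3 (mod 4) appear to even exponent (or don't appear), so by the two-squares theorem n IS expressible as a sum of two squares.
Step 3: Build a representation. Group n = k² · m with k = 3 and m = 53 · 101 = 5353 (a product of primes ≡ 1 (mod 4)); a representation of m scales to one of n via (k·x)² + (k·y)² = k²(x² + y²). Each prime p ≡ 1 (mod 4) is itself a sum of two squares; find a² by testing p − a² for a perfect square:
  53: 53 − 1² = 52, 53 − 2² = 49 = 7² ⇒ 53 = 2² + 7².
  101: 101 − 1² = 100 = 10² ⇒ 101 = 1² + 10².
  Combine using the Brahmagupta–Fibonacci identity (a² + b²)(c² + d²) = (ac − bd)² + (ad + bc)² = (ac + bd)² + (ad − bc)²:
  53 · 101 = 5353: from (2² + 7²)(1² + 10²), take (2·1 − 7·10, 2·10 + 7·1) = (2 − 70, 20 + 7) = (-68, 27); dropping signs (only squares matter) gives (68, 27); check 68² + 27² = 4624 + 729 = 5353 ✓.
  Scale by k = 3: (3·68, 3·27) = (204, 81).
Step 4: Order so x ≤ y and verify: 81² + 204² = 6561 + 41616 = 48177 = n. ✓

n = 48177 = 81² + 204² (one valid representation with x ≤ y).


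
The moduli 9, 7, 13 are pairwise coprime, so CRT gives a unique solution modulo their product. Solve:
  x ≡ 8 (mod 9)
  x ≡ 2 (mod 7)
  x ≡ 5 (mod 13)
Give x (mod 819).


Moduli 9, 7, 13 are pairwise coprime; by CRT there is a unique solution modulo M = 9 · 7 · 13 = 819.
Solve pairwise, accumulating the modulus:
  Start with x ≡ 8 (mod 9).
  Combine with x ≡ 2 (mod 7): since gcd(9, 7) = 1, we get a unique residue mod 63.
    Write x = 8 + 9·t and substitute into x ≡ 2 (mod 7): 9·t ≡ 2 − 8 = -6 (mod 7).
    Reduce coefficients mod 7: 2·t ≡ 1 (mod 7).
    The inverse of 2 mod 7 is 4 (since 2·4 = 8 = 1·7 + 1), so t ≡ 4·1 = 4 ≡ 4 (mod 7).
    Then x = 8 + 9·4 = 44, valid modulo lcm(9, 7) = 63: x ≡ 44 (mod 63).
  Combine with x ≡ 5 (mod 13): since gcd(63, 13) = 1, we get a unique residue mod 819.
    Write x = 44 + 63·t and substitute into x ≡ 5 (mod 13): 63·t ≡ 5 − 44 = -39 (mod 13).
    Reduce coefficients mod 13: 11·t ≡ 0 (mod 13).
    The inverse of 11 mod 13 is 6 (since 11·6 = 66 = 5·13 + 1), so t ≡ 6·0 = 0 ≡ 0 (mod 13).
    Then x = 44 + 63·0 = 44, valid modulo lcm(63, 13) = 819: x ≡ 44 (mod 819).
Verify: 44 mod 9 = 8 ✓, 44 mod 7 = 2 ✓, 44 mod 13 = 5 ✓.

x ≡ 44 (mod 819).


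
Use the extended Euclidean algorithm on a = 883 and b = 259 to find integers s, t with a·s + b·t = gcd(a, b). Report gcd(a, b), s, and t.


Euclidean algorithm on (883, 259) — divide until remainder is 0:
  883 = 3 · 259 + 106
  259 = 2 · 106 + 47
  106 = 2 · 47 + 12
  47 = 3 · 12 + 11
  12 = 1 · 11 + 1
  11 = 11 · 1 + 0
gcd(883, 259) = 1.
Track Bezout coefficients alongside the remainders: start with r₀ = 883 = a·1 + b·0 (s = 1, t = 0) and r₁ = 259 = a·0 + b·1 (s = 0, t = 1); each new remainder r_{k+1} = r_{k-1} − q_k·r_k inherits s_{k+1} = s_{k-1} − q_k·s_k, t_{k+1} = t_{k-1} − q_k·t_k, so r_k = a·s_k + b·t_k at every step:
  q = 3: r = 106, s = 1 − 3·0 = 1, t = 0 − 3·1 = -3  (check: 883·1 + 259·(-3) = 106)
  q = 2: r = 47, s = 0 − 2·1 = -2, t = 1 − 2·(-3) = 7  (check: 883·(-2) + 259·7 = 47)
  q = 2: r = 12, s = 1 − 2·(-2) = 5, t = -3 − 2·7 = -17  (check: 883·5 + 259·(-17) = 12)
  q = 3: r = 11, s = -2 − 3·5 = -17, t = 7 − 3·(-17) = 58  (check: 883·(-17) + 259·58 = 11)
  q = 1: r = 1, s = 5 − 1·(-17) = 22, t = -17 − 1·58 = -75  (check: 883·22 + 259·(-75) = 1)
The row with r = 1 (the gcd) gives the Bezout coefficients s = 22, t = -75.
Result: 883 · (22) + 259 · (-75) = 1.

gcd(883, 259) = 1; s = 22, t = -75 (check: 883·22 + 259·(-75) = 1).


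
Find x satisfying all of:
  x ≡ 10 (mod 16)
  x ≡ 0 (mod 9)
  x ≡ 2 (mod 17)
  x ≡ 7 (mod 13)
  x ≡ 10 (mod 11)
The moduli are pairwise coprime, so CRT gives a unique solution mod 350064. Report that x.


Product of moduli M = 16 · 9 · 17 · 13 · 11 = 350064.
Merge one congruence at a time:
  Start: x ≡ 10 (mod 16).
  Combine with x ≡ 0 (mod 9); new modulus lcm = 144.
    Write x = 10 + 16·t and substitute into x ≡ 0 (mod 9): 16·t ≡ 0 − 10 = -10 (mod 9).
    Reduce coefficients mod 9: 7·t ≡ 8 (mod 9).
    The inverse of 7 mod 9 is 4 (since 7·4 = 28 = 3·9 + 1), so t ≡ 4·8 = 32 ≡ 5 (mod 9).
    Then x = 10 + 16·5 = 90, valid modulo lcm(16, 9) = 144: x ≡ 90 (mod 144).
  Combine with x ≡ 2 (mod 17); new modulus lcm = 2448.
    Write x = 90 + 144·t and substitute into x ≡ 2 (mod 17): 144·t ≡ 2 − 90 = -88 (mod 17).
    Reduce coefficients mod 17: 8·t ≡ 14 (mod 17).
    The inverse of 8 mod 17 is 15 (since 8·15 = 120 = 7·17 + 1), so t ≡ 15·14 = 210 ≡ 6 (mod 17).
    Then x = 90 + 144·6 = 954, valid modulo lcm(144, 17) = 2448: x ≡ 954 (mod 2448).
  Combine with x ≡ 7 (mod 13); new modulus lcm = 31824.
    Write x = 954 + 2448·t and substitute into x ≡ 7 (mod 13): 2448·t ≡ 7 − 954 = -947 (mod 13).
    Reduce coefficients mod 13: 4·t ≡ 2 (mod 13).
    The inverse of 4 mod 13 is 10 (since 4·10 = 40 = 3·13 + 1), so t ≡ 10·2 = 20 ≡ 7 (mod 13).
    Then x = 954 + 2448·7 = 18090, valid modulo lcm(2448, 13) = 31824: x ≡ 18090 (mod 31824).
  Combine with x ≡ 10 (mod 11); new modulus lcm = 350064.
    Write x = 18090 + 31824·t and substitute into x ≡ 10 (mod 11): 31824·t ≡ 10 − 18090 = -18080 (mod 11).
    Reduce coefficients mod 11: 1·t ≡ 4 (mod 11).
    So t ≡ 4 (mod 11).
    Then x = 18090 + 31824·4 = 145386, valid modulo lcm(31824, 11) = 350064: x ≡ 145386 (mod 350064).
Verify against each original: 145386 mod 16 = 10, 145386 mod 9 = 0, 145386 mod 17 = 2, 145386 mod 13 = 7, 145386 mod 11 = 10.

x ≡ 145386 (mod 350064).


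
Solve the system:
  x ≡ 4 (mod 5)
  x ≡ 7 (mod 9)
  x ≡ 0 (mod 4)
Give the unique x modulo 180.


Moduli 5, 9, 4 are pairwise coprime; by CRT there is a unique solution modulo M = 5 · 9 · 4 = 180.
Solve pairwise, accumulating the modulus:
  Start with x ≡ 4 (mod 5).
  Combine with x ≡ 7 (mod 9): since gcd(5, 9) = 1, we get a unique residue mod 45.
    Write x = 4 + 5·t and substitute into x ≡ 7 (mod 9): 5·t ≡ 7 − 4 = 3 (mod 9).
    The inverse of 5 mod 9 is 2 (since 5·2 = 10 = 1·9 + 1), so t ≡ 2·3 = 6 ≡ 6 (mod 9).
    Then x = 4 + 5·6 = 34, valid modulo lcm(5, 9) = 45: x ≡ 34 (mod 45).
  Combine with x ≡ 0 (mod 4): since gcd(45, 4) = 1, we get a unique residue mod 180.
    Write x = 34 + 45·t and substitute into x ≡ 0 (mod 4): 45·t ≡ 0 − 34 = -34 (mod 4).
    Reduce coefficients mod 4: 1·t ≡ 2 (mod 4).
    So t ≡ 2 (mod 4).
    Then x = 34 + 45·2 = 124, valid modulo lcm(45, 4) = 180: x ≡ 124 (mod 180).
Verify: 124 mod 5 = 4 ✓, 124 mod 9 = 7 ✓, 124 mod 4 = 0 ✓.

x ≡ 124 (mod 180).


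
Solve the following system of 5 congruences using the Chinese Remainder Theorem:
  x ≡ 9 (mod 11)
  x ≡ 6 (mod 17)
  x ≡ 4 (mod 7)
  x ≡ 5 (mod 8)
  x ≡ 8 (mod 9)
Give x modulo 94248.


Product of moduli M = 11 · 17 · 7 · 8 · 9 = 94248.
Merge one congruence at a time:
  Start: x ≡ 9 (mod 11).
  Combine with x ≡ 6 (mod 17); new modulus lcm = 187.
    Write x = 9 + 11·t and substitute into x ≡ 6 (mod 17): 11·t ≡ 6 − 9 = -3 (mod 17).
    Reduce coefficients mod 17: 11·t ≡ 14 (mod 17).
    The inverse of 11 mod 17 is 14 (since 11·14 = 154 = 9·17 + 1), so t ≡ 14·14 = 196 ≡ 9 (mod 17).
    Then x = 9 + 11·9 = 108, valid modulo lcm(11, 17) = 187: x ≡ 108 (mod 187).
  Combine with x ≡ 4 (mod 7); new modulus lcm = 1309.
    Write x = 108 + 187·t and substitute into x ≡ 4 (mod 7): 187·t ≡ 4 − 108 = -104 (mod 7).
    Reduce coefficients mod 7: 5·t ≡ 1 (mod 7).
    The inverse of 5 mod 7 is 3 (since 5·3 = 15 = 2·7 + 1), so t ≡ 3·1 = 3 ≡ 3 (mod 7).
    Then x = 108 + 187·3 = 669, valid modulo lcm(187, 7) = 1309: x ≡ 669 (mod 1309).
  Combine with x ≡ 5 (mod 8); new modulus lcm = 10472.
    Write x = 669 + 1309·t and substitute into x ≡ 5 (mod 8): 1309·t ≡ 5 − 669 = -664 (mod 8).
    Reduce coefficients mod 8: 5·t ≡ 0 (mod 8).
    The inverse of 5 mod 8 is 5 (since 5·5 = 25 = 3·8 + 1), so t ≡ 5·0 = 0 ≡ 0 (mod 8).
    Then x = 669 + 1309·0 = 669, valid modulo lcm(1309, 8) = 10472: x ≡ 669 (mod 10472).
  Combine with x ≡ 8 (mod 9); new modulus lcm = 94248.
    Write x = 669 + 10472·t and substitute into x ≡ 8 (mod 9): 10472·t ≡ 8 − 669 = -661 (mod 9).
    Reduce coefficients mod 9: 5·t ≡ 5 (mod 9).
    The inverse of 5 mod 9 is 2 (since 5·2 = 10 = 1·9 + 1), so t ≡ 2·5 = 10 ≡ 1 (mod 9).
    Then x = 669 + 10472·1 = 11141, valid modulo lcm(10472, 9) = 94248: x ≡ 11141 (mod 94248).
Verify against each original: 11141 mod 11 = 9, 11141 mod 17 = 6, 11141 mod 7 = 4, 11141 mod 8 = 5, 11141 mod 9 = 8.

x ≡ 11141 (mod 94248).


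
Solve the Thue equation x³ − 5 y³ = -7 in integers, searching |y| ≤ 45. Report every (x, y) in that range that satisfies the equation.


The equation is x³ - 5y³ = -7. For fixed y, x³ = 5·y³ − 7, so a solution requires the RHS to be a perfect cube.
Strategy: iterate y from -45 to 45, compute RHS = 5·y³ − 7, and check whether it is a (positive or negative) perfect cube.
Check small values of y:
  y = 0: RHS = -7 is not a perfect cube.
  y = 1: RHS = -2 is not a perfect cube.
  y = -1: RHS = -12 is not a perfect cube.
  y = 2: RHS = 33 is not a perfect cube.
  y = -2: RHS = -47 is not a perfect cube.
  y = 3: RHS = 128 is not a perfect cube.
  y = -3: RHS = -142 is not a perfect cube.
Continuing the search up to |y| = 45 finds no solutions either.
No (x, y) in the scanned range satisfies the equation.

No integer solutions with |y| ≤ 45.


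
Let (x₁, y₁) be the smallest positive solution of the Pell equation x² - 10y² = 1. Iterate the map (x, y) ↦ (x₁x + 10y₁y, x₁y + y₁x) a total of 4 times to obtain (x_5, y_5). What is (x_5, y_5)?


Step 1: Find the fundamental solution (x₁, y₁) of x² - 10y² = 1.
  Expand √10 as a continued fraction. a₀ = ⌊√10⌋ = 3; iterate m_{k+1} = d_k·a_k − m_k, d_{k+1} = (10 − m_{k+1}²)/d_k, a_{k+1} = ⌊(a₀ + m_{k+1})/d_{k+1}⌋ (starting m₀ = 0, d₀ = 1), with convergents p_k = a_k·p_{k-1} + p_{k-2}, q_k = a_k·q_{k-1} + q_{k-2} (p₋₁ = 1, q₋₁ = 0):
  k = 0: a₀ = 3; p₀/q₀ = 3/1; p₀² − 10·q₀² = 9 − 10 = -1.
  k = 1: m = 3, d = 1, a = ⌊(3 + 3)/1⌋ = 6; p/q = (6·3 + 1)/(6·1 + 0) = 19/6; p² − 10·q² = 361 − 360 = 1.
  The first convergent with p² − 10·q² = 1 gives the fundamental solution (x₁, y₁) = (19, 6).
Step 2: Apply the recurrence (x_{n+1}, y_{n+1}) = (x₁x_n + 10y₁y_n, x₁y_n + y₁x_n) repeatedly.
  From (x_1, y_1) = (19, 6): x_2 = 19·19 + 10·6·6 = 721; y_2 = 19·6 + 6·19 = 228.
  From (x_2, y_2) = (721, 228): x_3 = 19·721 + 10·6·228 = 27379; y_3 = 19·228 + 6·721 = 8658.
  From (x_3, y_3) = (27379, 8658): x_4 = 19·27379 + 10·6·8658 = 1039681; y_4 = 19·8658 + 6·27379 = 328776.
  From (x_4, y_4) = (1039681, 328776): x_5 = 19·1039681 + 10·6·328776 = 39480499; y_5 = 19·328776 + 6·1039681 = 12484830.
Step 3: Verify x_5² - 10·y_5² = 1558709801289001 - 1558709801289000 = 1 (should be 1). ✓

(x_1, y_1) = (19, 6); (x_5, y_5) = (39480499, 12484830).


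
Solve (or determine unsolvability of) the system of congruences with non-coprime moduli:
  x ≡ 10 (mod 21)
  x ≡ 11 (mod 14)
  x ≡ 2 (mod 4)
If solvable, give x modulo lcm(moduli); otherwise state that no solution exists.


Moduli 21, 14, 4 are not pairwise coprime, so CRT works modulo lcm(m_i) when all pairwise compatibility conditions hold.
Pairwise compatibility: gcd(m_i, m_j) must divide a_i - a_j for every pair.
Merge one congruence at a time:
  Start: x ≡ 10 (mod 21).
  Combine with x ≡ 11 (mod 14): gcd(21, 14) = 7, and 11 - 10 = 1 is NOT divisible by 7.
    ⇒ system is inconsistent (no integer solution).

No solution (the system is inconsistent).


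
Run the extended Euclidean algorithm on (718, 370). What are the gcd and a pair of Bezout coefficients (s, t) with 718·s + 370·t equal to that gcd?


Euclidean algorithm on (718, 370) — divide until remainder is 0:
  718 = 1 · 370 + 348
  370 = 1 · 348 + 22
  348 = 15 · 22 + 18
  22 = 1 · 18 + 4
  18 = 4 · 4 + 2
  4 = 2 · 2 + 0
gcd(718, 370) = 2.
Track Bezout coefficients alongside the remainders: start with r₀ = 718 = a·1 + b·0 (s = 1, t = 0) and r₁ = 370 = a·0 + b·1 (s = 0, t = 1); each new remainder r_{k+1} = r_{k-1} − q_k·r_k inherits s_{k+1} = s_{k-1} − q_k·s_k, t_{k+1} = t_{k-1} − q_k·t_k, so r_k = a·s_k + b·t_k at every step:
  q = 1: r = 348, s = 1 − 1·0 = 1, t = 0 − 1·1 = -1  (check: 718·1 + 370·(-1) = 348)
  q = 1: r = 22, s = 0 − 1·1 = -1, t = 1 − 1·(-1) = 2  (check: 718·(-1) + 370·2 = 22)
  q = 15: r = 18, s = 1 − 15·(-1) = 16, t = -1 − 15·2 = -31  (check: 718·16 + 370·(-31) = 18)
  q = 1: r = 4, s = -1 − 1·16 = -17, t = 2 − 1·(-31) = 33  (check: 718·(-17) + 370·33 = 4)
  q = 4: r = 2, s = 16 − 4·(-17) = 84, t = -31 − 4·33 = -163  (check: 718·84 + 370·(-163) = 2)
The row with r = 2 (the gcd) gives the Bezout coefficients s = 84, t = -163.
Result: 718 · (84) + 370 · (-163) = 2.

gcd(718, 370) = 2; s = 84, t = -163 (check: 718·84 + 370·(-163) = 2).


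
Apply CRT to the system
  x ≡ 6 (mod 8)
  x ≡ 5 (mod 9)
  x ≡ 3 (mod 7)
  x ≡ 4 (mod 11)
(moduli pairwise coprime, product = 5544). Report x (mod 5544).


Product of moduli M = 8 · 9 · 7 · 11 = 5544.
Merge one congruence at a time:
  Start: x ≡ 6 (mod 8).
  Combine with x ≡ 5 (mod 9); new modulus lcm = 72.
    Write x = 6 + 8·t and substitute into x ≡ 5 (mod 9): 8·t ≡ 5 − 6 = -1 (mod 9).
    Reduce coefficients mod 9: 8·t ≡ 8 (mod 9).
    The inverse of 8 mod 9 is 8 (since 8·8 = 64 = 7·9 + 1), so t ≡ 8·8 = 64 ≡ 1 (mod 9).
    Then x = 6 + 8·1 = 14, valid modulo lcm(8, 9) = 72: x ≡ 14 (mod 72).
  Combine with x ≡ 3 (mod 7); new modulus lcm = 504.
    Write x = 14 + 72·t and substitute into x ≡ 3 (mod 7): 72·t ≡ 3 − 14 = -11 (mod 7).
    Reduce coefficients mod 7: 2·t ≡ 3 (mod 7).
    The inverse of 2 mod 7 is 4 (since 2·4 = 8 = 1·7 + 1), so t ≡ 4·3 = 12 ≡ 5 (mod 7).
    Then x = 14 + 72·5 = 374, valid modulo lcm(72, 7) = 504: x ≡ 374 (mod 504).
  Combine with x ≡ 4 (mod 11); new modulus lcm = 5544.
    Write x = 374 + 504·t and substitute into x ≡ 4 (mod 11): 504·t ≡ 4 − 374 = -370 (mod 11).
    Reduce coefficients mod 11: 9·t ≡ 4 (mod 11).
    The inverse of 9 mod 11 is 5 (since 9·5 = 45 = 4·11 + 1), so t ≡ 5·4 = 20 ≡ 9 (mod 11).
    Then x = 374 + 504·9 = 4910, valid modulo lcm(504, 11) = 5544: x ≡ 4910 (mod 5544).
Verify against each original: 4910 mod 8 = 6, 4910 mod 9 = 5, 4910 mod 7 = 3, 4910 mod 11 = 4.

x ≡ 4910 (mod 5544).


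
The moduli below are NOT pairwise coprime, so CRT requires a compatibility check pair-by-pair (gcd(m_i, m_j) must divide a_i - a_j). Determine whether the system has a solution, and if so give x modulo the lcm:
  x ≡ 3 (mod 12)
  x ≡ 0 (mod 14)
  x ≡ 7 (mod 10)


Moduli 12, 14, 10 are not pairwise coprime, so CRT works modulo lcm(m_i) when all pairwise compatibility conditions hold.
Pairwise compatibility: gcd(m_i, m_j) must divide a_i - a_j for every pair.
Merge one congruence at a time:
  Start: x ≡ 3 (mod 12).
  Combine with x ≡ 0 (mod 14): gcd(12, 14) = 2, and 0 - 3 = -3 is NOT divisible by 2.
    ⇒ system is inconsistent (no integer solution).

No solution (the system is inconsistent).


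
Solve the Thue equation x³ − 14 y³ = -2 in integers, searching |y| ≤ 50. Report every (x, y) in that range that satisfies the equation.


The equation is x³ - 14y³ = -2. For fixed y, x³ = 14·y³ − 2, so a solution requires the RHS to be a perfect cube.
Strategy: iterate y from -50 to 50, compute RHS = 14·y³ − 2, and check whether it is a (positive or negative) perfect cube.
Check small values of y:
  y = 0: RHS = -2 is not a perfect cube.
  y = 1: RHS = 12 is not a perfect cube.
  y = -1: RHS = -16 is not a perfect cube.
  y = 2: RHS = 110 is not a perfect cube.
  y = -2: RHS = -114 is not a perfect cube.
  y = 3: RHS = 376 is not a perfect cube.
  y = -3: RHS = -380 is not a perfect cube.
Continuing the search up to |y| = 50 finds no solutions either.
No (x, y) in the scanned range satisfies the equation.

No integer solutions with |y| ≤ 50.


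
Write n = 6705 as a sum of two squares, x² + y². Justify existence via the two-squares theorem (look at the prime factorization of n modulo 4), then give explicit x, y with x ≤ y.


Step 1: Factor n = 6705 = 3^2 · 5 · 149.
Step 2: Check the mod-4 condition on each prime factor: 3 ≡ 3 (mod 4), exponent 2 (must be even); 5 ≡ 1 (mod 4), exponent 1; 149 ≡ 1 (mod 4), exponent 1.
All primes ≡ 3 (mod 4) appear to even exponent (or don't appear), so by the two-squares theorem n IS expressible as a sum of two squares.
Step 3: Build a representation. Group n = k² · m with k = 3 and m = 5 · 149 = 745 (a product of primes ≡ 1 (mod 4)); a representation of m scales to one of n via (k·x)² + (k·y)² = k²(x² + y²). Each prime p ≡ 1 (mod 4) is itself a sum of two squares; find a² by testing p − a² for a perfect square:
  5: 5 − 1² = 4 = 2² ⇒ 5 = 1² + 2².
  149: 149 − 1² = 148, 149 − 2² = 145, 149 − 3² = 140, 149 − 4² = 133, 149 − 5² = 124, 149 − 6² = 113, 149 − 7² = 100 = 10² ⇒ 149 = 7² + 10².
  Combine using the Brahmagupta–Fibonacci identity (a² + b²)(c² + d²) = (ac − bd)² + (ad + bc)² = (ac + bd)² + (ad − bc)²:
  5 · 149 = 745: from (1² + 2²)(7² + 10²), take (1·7 − 2·10, 1·10 + 2·7) = (7 − 20, 10 + 14) = (-13, 24); dropping signs (only squares matter) gives (13, 24); check 13² + 24² = 169 + 576 = 745 ✓.
  Scale by k = 3: (3·13, 3·24) = (39, 72).
Step 4: Order so x ≤ y and verify: 39² + 72² = 1521 + 5184 = 6705 = n. ✓

n = 6705 = 39² + 72² (one valid representation with x ≤ y).


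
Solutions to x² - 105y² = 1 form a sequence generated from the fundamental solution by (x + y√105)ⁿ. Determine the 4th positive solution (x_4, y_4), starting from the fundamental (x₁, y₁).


Step 1: Find the fundamental solution (x₁, y₁) of x² - 105y² = 1.
  Expand √105 as a continued fraction. a₀ = ⌊√105⌋ = 10; iterate m_{k+1} = d_k·a_k − m_k, d_{k+1} = (105 − m_{k+1}²)/d_k, a_{k+1} = ⌊(a₀ + m_{k+1})/d_{k+1}⌋ (starting m₀ = 0, d₀ = 1), with convergents p_k = a_k·p_{k-1} + p_{k-2}, q_k = a_k·q_{k-1} + q_{k-2} (p₋₁ = 1, q₋₁ = 0):
  k = 0: a₀ = 10; p₀/q₀ = 10/1; p₀² − 105·q₀² = 100 − 105 = -5.
  k = 1: m = 10, d = 5, a = ⌊(10 + 10)/5⌋ = 4; p/q = (4·10 + 1)/(4·1 + 0) = 41/4; p² − 105·q² = 1681 − 1680 = 1.
  The first convergent with p² − 105·q² = 1 gives the fundamental solution (x₁, y₁) = (41, 4).
Step 2: Apply the recurrence (x_{n+1}, y_{n+1}) = (x₁x_n + 105y₁y_n, x₁y_n + y₁x_n) repeatedly.
  From (x_1, y_1) = (41, 4): x_2 = 41·41 + 105·4·4 = 3361; y_2 = 41·4 + 4·41 = 328.
  From (x_2, y_2) = (3361, 328): x_3 = 41·3361 + 105·4·328 = 275561; y_3 = 41·328 + 4·3361 = 26892.
  From (x_3, y_3) = (275561, 26892): x_4 = 41·275561 + 105·4·26892 = 22592641; y_4 = 41·26892 + 4·275561 = 2204816.
Step 3: Verify x_4² - 105·y_4² = 510427427354881 - 510427427354880 = 1 (should be 1). ✓

(x_1, y_1) = (41, 4); (x_4, y_4) = (22592641, 2204816).


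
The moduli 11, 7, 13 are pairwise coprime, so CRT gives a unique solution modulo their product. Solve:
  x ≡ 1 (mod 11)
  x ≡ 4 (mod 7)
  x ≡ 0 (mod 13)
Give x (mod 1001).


Moduli 11, 7, 13 are pairwise coprime; by CRT there is a unique solution modulo M = 11 · 7 · 13 = 1001.
Solve pairwise, accumulating the modulus:
  Start with x ≡ 1 (mod 11).
  Combine with x ≡ 4 (mod 7): since gcd(11, 7) = 1, we get a unique residue mod 77.
    Write x = 1 + 11·t and substitute into x ≡ 4 (mod 7): 11·t ≡ 4 − 1 = 3 (mod 7).
    Reduce coefficients mod 7: 4·t ≡ 3 (mod 7).
    The inverse of 4 mod 7 is 2 (since 4·2 = 8 = 1·7 + 1), so t ≡ 2·3 = 6 ≡ 6 (mod 7).
    Then x = 1 + 11·6 = 67, valid modulo lcm(11, 7) = 77: x ≡ 67 (mod 77).
  Combine with x ≡ 0 (mod 13): since gcd(77, 13) = 1, we get a unique residue mod 1001.
    Write x = 67 + 77·t and substitute into x ≡ 0 (mod 13): 77·t ≡ 0 − 67 = -67 (mod 13).
    Reduce coefficients mod 13: 12·t ≡ 11 (mod 13).
    The inverse of 12 mod 13 is 12 (since 12·12 = 144 = 11·13 + 1), so t ≡ 12·11 = 132 ≡ 2 (mod 13).
    Then x = 67 + 77·2 = 221, valid modulo lcm(77, 13) = 1001: x ≡ 221 (mod 1001).
Verify: 221 mod 11 = 1 ✓, 221 mod 7 = 4 ✓, 221 mod 13 = 0 ✓.

x ≡ 221 (mod 1001).


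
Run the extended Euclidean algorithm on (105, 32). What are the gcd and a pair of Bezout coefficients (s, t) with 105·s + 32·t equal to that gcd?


Euclidean algorithm on (105, 32) — divide until remainder is 0:
  105 = 3 · 32 + 9
  32 = 3 · 9 + 5
  9 = 1 · 5 + 4
  5 = 1 · 4 + 1
  4 = 4 · 1 + 0
gcd(105, 32) = 1.
Track Bezout coefficients alongside the remainders: start with r₀ = 105 = a·1 + b·0 (s = 1, t = 0) and r₁ = 32 = a·0 + b·1 (s = 0, t = 1); each new remainder r_{k+1} = r_{k-1} − q_k·r_k inherits s_{k+1} = s_{k-1} − q_k·s_k, t_{k+1} = t_{k-1} − q_k·t_k, so r_k = a·s_k + b·t_k at every step:
  q = 3: r = 9, s = 1 − 3·0 = 1, t = 0 − 3·1 = -3  (check: 105·1 + 32·(-3) = 9)
  q = 3: r = 5, s = 0 − 3·1 = -3, t = 1 − 3·(-3) = 10  (check: 105·(-3) + 32·10 = 5)
  q = 1: r = 4, s = 1 − 1·(-3) = 4, t = -3 − 1·10 = -13  (check: 105·4 + 32·(-13) = 4)
  q = 1: r = 1, s = -3 − 1·4 = -7, t = 10 − 1·(-13) = 23  (check: 105·(-7) + 32·23 = 1)
The row with r = 1 (the gcd) gives the Bezout coefficients s = -7, t = 23.
Result: 105 · (-7) + 32 · (23) = 1.

gcd(105, 32) = 1; s = -7, t = 23 (check: 105·(-7) + 32·23 = 1).


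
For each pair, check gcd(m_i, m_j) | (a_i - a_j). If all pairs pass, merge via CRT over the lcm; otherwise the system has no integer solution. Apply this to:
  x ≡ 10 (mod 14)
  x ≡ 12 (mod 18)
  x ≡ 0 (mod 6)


Moduli 14, 18, 6 are not pairwise coprime, so CRT works modulo lcm(m_i) when all pairwise compatibility conditions hold.
Pairwise compatibility: gcd(m_i, m_j) must divide a_i - a_j for every pair.
Merge one congruence at a time:
  Start: x ≡ 10 (mod 14).
  Combine with x ≡ 12 (mod 18): gcd(14, 18) = 2; 12 - 10 = 2, which IS divisible by 2, so compatible.
    Write x = 10 + 14·t and substitute into x ≡ 12 (mod 18): 14·t ≡ 12 − 10 = 2 (mod 18).
    Divide the congruence (and modulus) by g = 2: 7·t ≡ 1 (mod 9).
    The inverse of 7 mod 9 is 4 (since 7·4 = 28 = 3·9 + 1), so t ≡ 4·1 = 4 ≡ 4 (mod 9).
    Then x = 10 + 14·4 = 66, valid modulo lcm(14, 18) = 126: x ≡ 66 (mod 126).
  Combine with x ≡ 0 (mod 6): gcd(126, 6) = 6; 0 - 66 = -66, which IS divisible by 6, so compatible.
    Write x = 66 + 126·t and substitute into x ≡ 0 (mod 6): 126·t ≡ 0 − 66 = -66 (mod 6).
    Divide the congruence (and modulus) by g = 6: 21·t ≡ -11 (mod 1).
    Modulo 1 every t works; take t = 0.
    Then x = 66 + 126·0 = 66, valid modulo lcm(126, 6) = 126: x ≡ 66 (mod 126).
Verify: 66 mod 14 = 10, 66 mod 18 = 12, 66 mod 6 = 0.

x ≡ 66 (mod 126).


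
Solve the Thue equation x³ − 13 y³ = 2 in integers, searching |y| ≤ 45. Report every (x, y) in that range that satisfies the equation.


The equation is x³ - 13y³ = 2. For fixed y, x³ = 13·y³ + 2, so a solution requires the RHS to be a perfect cube.
Strategy: iterate y from -45 to 45, compute RHS = 13·y³ + 2, and check whether it is a (positive or negative) perfect cube.
Check small values of y:
  y = 0: RHS = 2 is not a perfect cube.
  y = 1: RHS = 15 is not a perfect cube.
  y = -1: RHS = -11 is not a perfect cube.
  y = 2: RHS = 106 is not a perfect cube.
  y = -2: RHS = -102 is not a perfect cube.
  y = 3: RHS = 353 is not a perfect cube.
  y = -3: RHS = -349 is not a perfect cube.
Continuing the search up to |y| = 45 finds no solutions either.
No (x, y) in the scanned range satisfies the equation.

No integer solutions with |y| ≤ 45.


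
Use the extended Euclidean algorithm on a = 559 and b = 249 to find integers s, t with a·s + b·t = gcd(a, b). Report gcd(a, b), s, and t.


Euclidean algorithm on (559, 249) — divide until remainder is 0:
  559 = 2 · 249 + 61
  249 = 4 · 61 + 5
  61 = 12 · 5 + 1
  5 = 5 · 1 + 0
gcd(559, 249) = 1.
Track Bezout coefficients alongside the remainders: start with r₀ = 559 = a·1 + b·0 (s = 1, t = 0) and r₁ = 249 = a·0 + b·1 (s = 0, t = 1); each new remainder r_{k+1} = r_{k-1} − q_k·r_k inherits s_{k+1} = s_{k-1} − q_k·s_k, t_{k+1} = t_{k-1} − q_k·t_k, so r_k = a·s_k + b·t_k at every step:
  q = 2: r = 61, s = 1 − 2·0 = 1, t = 0 − 2·1 = -2  (check: 559·1 + 249·(-2) = 61)
  q = 4: r = 5, s = 0 − 4·1 = -4, t = 1 − 4·(-2) = 9  (check: 559·(-4) + 249·9 = 5)
  q = 12: r = 1, s = 1 − 12·(-4) = 49, t = -2 − 12·9 = -110  (check: 559·49 + 249·(-110) = 1)
The row with r = 1 (the gcd) gives the Bezout coefficients s = 49, t = -110.
Result: 559 · (49) + 249 · (-110) = 1.

gcd(559, 249) = 1; s = 49, t = -110 (check: 559·49 + 249·(-110) = 1).


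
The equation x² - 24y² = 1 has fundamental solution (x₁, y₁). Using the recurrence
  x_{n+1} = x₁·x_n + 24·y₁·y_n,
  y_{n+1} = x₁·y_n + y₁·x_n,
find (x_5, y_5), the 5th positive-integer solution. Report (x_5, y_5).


Step 1: Find the fundamental solution (x₁, y₁) of x² - 24y² = 1.
  Expand √24 as a continued fraction. a₀ = ⌊√24⌋ = 4; iterate m_{k+1} = d_k·a_k − m_k, d_{k+1} = (24 − m_{k+1}²)/d_k, a_{k+1} = ⌊(a₀ + m_{k+1})/d_{k+1}⌋ (starting m₀ = 0, d₀ = 1), with convergents p_k = a_k·p_{k-1} + p_{k-2}, q_k = a_k·q_{k-1} + q_{k-2} (p₋₁ = 1, q₋₁ = 0):
  k = 0: a₀ = 4; p₀/q₀ = 4/1; p₀² − 24·q₀² = 16 − 24 = -8.
  k = 1: m = 4, d = 8, a = ⌊(4 + 4)/8⌋ = 1; p/q = (1·4 + 1)/(1·1 + 0) = 5/1; p² − 24·q² = 25 − 24 = 1.
  The first convergent with p² − 24·q² = 1 gives the fundamental solution (x₁, y₁) = (5, 1).
Step 2: Apply the recurrence (x_{n+1}, y_{n+1}) = (x₁x_n + 24y₁y_n, x₁y_n + y₁x_n) repeatedly.
  From (x_1, y_1) = (5, 1): x_2 = 5·5 + 24·1·1 = 49; y_2 = 5·1 + 1·5 = 10.
  From (x_2, y_2) = (49, 10): x_3 = 5·49 + 24·1·10 = 485; y_3 = 5·10 + 1·49 = 99.
  From (x_3, y_3) = (485, 99): x_4 = 5·485 + 24·1·99 = 4801; y_4 = 5·99 + 1·485 = 980.
  From (x_4, y_4) = (4801, 980): x_5 = 5·4801 + 24·1·980 = 47525; y_5 = 5·980 + 1·4801 = 9701.
Step 3: Verify x_5² - 24·y_5² = 2258625625 - 2258625624 = 1 (should be 1). ✓

(x_1, y_1) = (5, 1); (x_5, y_5) = (47525, 9701).


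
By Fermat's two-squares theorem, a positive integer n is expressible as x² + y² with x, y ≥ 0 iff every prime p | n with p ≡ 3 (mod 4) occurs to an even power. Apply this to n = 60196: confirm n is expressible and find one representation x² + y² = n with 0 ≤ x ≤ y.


Step 1: Factor n = 60196 = 2^2 · 101 · 149.
Step 2: Check the mod-4 condition on each prime factor: 2 = 2 (special); 101 ≡ 1 (mod 4), exponent 1; 149 ≡ 1 (mod 4), exponent 1.
All primes ≡ 3 (mod 4) appear to even exponent (or don't appear), so by the two-squares theorem n IS expressible as a sum of two squares.
Step 3: Build a representation. Group n = k² · m with k = 2 and m = 101 · 149 = 15049 (a product of primes ≡ 1 (mod 4)); a representation of m scales to one of n via (k·x)² + (k·y)² = k²(x² + y²). Each prime p ≡ 1 (mod 4) is itself a sum of two squares; find a² by testing p − a² for a perfect square:
  101: 101 − 1² = 100 = 10² ⇒ 101 = 1² + 10².
  149: 149 − 1² = 148, 149 − 2² = 145, 149 − 3² = 140, 149 − 4² = 133, 149 − 5² = 124, 149 − 6² = 113, 149 − 7² = 100 = 10² ⇒ 149 = 7² + 10².
  Combine using the Brahmagupta–Fibonacci identity (a² + b²)(c² + d²) = (ac − bd)² + (ad + bc)² = (ac + bd)² + (ad − bc)²:
  101 · 149 = 15049: from (1² + 10²)(7² + 10²), take (1·7 − 10·10, 1·10 + 10·7) = (7 − 100, 10 + 70) = (-93, 80); dropping signs (only squares matter) gives (93, 80); check 93² + 80² = 8649 + 6400 = 15049 ✓.
  Scale by k = 2: (2·93, 2·80) = (186, 160).
Step 4: Order so x ≤ y and verify: 160² + 186² = 25600 + 34596 = 60196 = n. ✓

n = 60196 = 160² + 186² (one valid representation with x ≤ y).


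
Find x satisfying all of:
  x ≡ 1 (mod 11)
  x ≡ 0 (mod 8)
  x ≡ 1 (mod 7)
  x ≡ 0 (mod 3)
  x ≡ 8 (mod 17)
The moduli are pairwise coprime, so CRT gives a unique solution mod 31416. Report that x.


Product of moduli M = 11 · 8 · 7 · 3 · 17 = 31416.
Merge one congruence at a time:
  Start: x ≡ 1 (mod 11).
  Combine with x ≡ 0 (mod 8); new modulus lcm = 88.
    Write x = 1 + 11·t and substitute into x ≡ 0 (mod 8): 11·t ≡ 0 − 1 = -1 (mod 8).
    Reduce coefficients mod 8: 3·t ≡ 7 (mod 8).
    The inverse of 3 mod 8 is 3 (since 3·3 = 9 = 1·8 + 1), so t ≡ 3·7 = 21 ≡ 5 (mod 8).
    Then x = 1 + 11·5 = 56, valid modulo lcm(11, 8) = 88: x ≡ 56 (mod 88).
  Combine with x ≡ 1 (mod 7); new modulus lcm = 616.
    Write x = 56 + 88·t and substitute into x ≡ 1 (mod 7): 88·t ≡ 1 − 56 = -55 (mod 7).
    Reduce coefficients mod 7: 4·t ≡ 1 (mod 7).
    The inverse of 4 mod 7 is 2 (since 4·2 = 8 = 1·7 + 1), so t ≡ 2·1 = 2 ≡ 2 (mod 7).
    Then x = 56 + 88·2 = 232, valid modulo lcm(88, 7) = 616: x ≡ 232 (mod 616).
  Combine with x ≡ 0 (mod 3); new modulus lcm = 1848.
    Write x = 232 + 616·t and substitute into x ≡ 0 (mod 3): 616·t ≡ 0 − 232 = -232 (mod 3).
    Reduce coefficients mod 3: 1·t ≡ 2 (mod 3).
    So t ≡ 2 (mod 3).
    Then x = 232 + 616·2 = 1464, valid modulo lcm(616, 3) = 1848: x ≡ 1464 (mod 1848).
  Combine with x ≡ 8 (mod 17); new modulus lcm = 31416.
    Write x = 1464 + 1848·t and substitute into x ≡ 8 (mod 17): 1848·t ≡ 8 − 1464 = -1456 (mod 17).
    Reduce coefficients mod 17: 12·t ≡ 6 (mod 17).
    The inverse of 12 mod 17 is 10 (since 12·10 = 120 = 7·17 + 1), so t ≡ 10·6 = 60 ≡ 9 (mod 17).
    Then x = 1464 + 1848·9 = 18096, valid modulo lcm(1848, 17) = 31416: x ≡ 18096 (mod 31416).
Verify against each original: 18096 mod 11 = 1, 18096 mod 8 = 0, 18096 mod 7 = 1, 18096 mod 3 = 0, 18096 mod 17 = 8.

x ≡ 18096 (mod 31416).


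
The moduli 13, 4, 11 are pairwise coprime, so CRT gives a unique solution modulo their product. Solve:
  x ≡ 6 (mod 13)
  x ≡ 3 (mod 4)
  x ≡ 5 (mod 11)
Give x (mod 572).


Moduli 13, 4, 11 are pairwise coprime; by CRT there is a unique solution modulo M = 13 · 4 · 11 = 572.
Solve pairwise, accumulating the modulus:
  Start with x ≡ 6 (mod 13).
  Combine with x ≡ 3 (mod 4): since gcd(13, 4) = 1, we get a unique residue mod 52.
    Write x = 6 + 13·t and substitute into x ≡ 3 (mod 4): 13·t ≡ 3 − 6 = -3 (mod 4).
    Reduce coefficients mod 4: 1·t ≡ 1 (mod 4).
    So t ≡ 1 (mod 4).
    Then x = 6 + 13·1 = 19, valid modulo lcm(13, 4) = 52: x ≡ 19 (mod 52).
  Combine with x ≡ 5 (mod 11): since gcd(52, 11) = 1, we get a unique residue mod 572.
    Write x = 19 + 52·t and substitute into x ≡ 5 (mod 11): 52·t ≡ 5 − 19 = -14 (mod 11).
    Reduce coefficients mod 11: 8·t ≡ 8 (mod 11).
    The inverse of 8 mod 11 is 7 (since 8·7 = 56 = 5·11 + 1), so t ≡ 7·8 = 56 ≡ 1 (mod 11).
    Then x = 19 + 52·1 = 71, valid modulo lcm(52, 11) = 572: x ≡ 71 (mod 572).
Verify: 71 mod 13 = 6 ✓, 71 mod 4 = 3 ✓, 71 mod 11 = 5 ✓.

x ≡ 71 (mod 572).


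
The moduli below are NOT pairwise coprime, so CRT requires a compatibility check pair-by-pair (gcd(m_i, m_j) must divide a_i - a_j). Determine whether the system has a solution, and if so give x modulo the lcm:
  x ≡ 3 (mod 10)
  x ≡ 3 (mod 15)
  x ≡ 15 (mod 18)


Moduli 10, 15, 18 are not pairwise coprime, so CRT works modulo lcm(m_i) when all pairwise compatibility conditions hold.
Pairwise compatibility: gcd(m_i, m_j) must divide a_i - a_j for every pair.
Merge one congruence at a time:
  Start: x ≡ 3 (mod 10).
  Combine with x ≡ 3 (mod 15): gcd(10, 15) = 5; 3 - 3 = 0, which IS divisible by 5, so compatible.
    Write x = 3 + 10·t and substitute into x ≡ 3 (mod 15): 10·t ≡ 3 − 3 = 0 (mod 15).
    Divide the congruence (and modulus) by g = 5: 2·t ≡ 0 (mod 3).
    The inverse of 2 mod 3 is 2 (since 2·2 = 4 = 1·3 + 1), so t ≡ 2·0 = 0 ≡ 0 (mod 3).
    Then x = 3 + 10·0 = 3, valid modulo lcm(10, 15) = 30: x ≡ 3 (mod 30).
  Combine with x ≡ 15 (mod 18): gcd(30, 18) = 6; 15 - 3 = 12, which IS divisible by 6, so compatible.
    Write x = 3 + 30·t and substitute into x ≡ 15 (mod 18): 30·t ≡ 15 − 3 = 12 (mod 18).
    Divide the congruence (and modulus) by g = 6: 5·t ≡ 2 (mod 3).
    Reduce coefficients mod 3: 2·t ≡ 2 (mod 3).
    The inverse of 2 mod 3 is 2 (since 2·2 = 4 = 1·3 + 1), so t ≡ 2·2 = 4 ≡ 1 (mod 3).
    Then x = 3 + 30·1 = 33, valid modulo lcm(30, 18) = 90: x ≡ 33 (mod 90).
Verify: 33 mod 10 = 3, 33 mod 15 = 3, 33 mod 18 = 15.

x ≡ 33 (mod 90).


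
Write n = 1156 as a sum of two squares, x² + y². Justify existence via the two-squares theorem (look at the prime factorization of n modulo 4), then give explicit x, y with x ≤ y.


Step 1: Factor n = 1156 = 2^2 · 17^2.
Step 2: Check the mod-4 condition on each prime factor: 2 = 2 (special); 17 ≡ 1 (mod 4), exponent 2.
All primes ≡ 3 (mod 4) appear to even exponent (or don't appear), so by the two-squares theorem n IS expressible as a sum of two squares.
Step 3: Build a representation. Group n = k² · m with k = 2 and m = 17 · 17 = 289 (a product of primes ≡ 1 (mod 4)); a representation of m scales to one of n via (k·x)² + (k·y)² = k²(x² + y²). Each prime p ≡ 1 (mod 4) is itself a sum of two squares; find a² by testing p − a² for a perfect square:
  17: 17 − 1² = 16 = 4² ⇒ 17 = 1² + 4².
  Combine using the Brahmagupta–Fibonacci identity (a² + b²)(c² + d²) = (ac − bd)² + (ad + bc)² = (ac + bd)² + (ad − bc)²:
  17 · 17 = 289: from (1² + 4²)(1² + 4²), take (1·1 − 4·4, 1·4 + 4·1) = (1 − 16, 4 + 4) = (-15, 8); dropping signs (only squares matter) gives (15, 8); check 15² + 8² = 225 + 64 = 289 ✓.
  Scale by k = 2: (2·15, 2·8) = (30, 16).
Step 4: Order so x ≤ y and verify: 16² + 30² = 256 + 900 = 1156 = n. ✓

n = 1156 = 16² + 30² (one valid representation with x ≤ y).


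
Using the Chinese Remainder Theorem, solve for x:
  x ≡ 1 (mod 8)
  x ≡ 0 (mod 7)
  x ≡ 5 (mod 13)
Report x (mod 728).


Moduli 8, 7, 13 are pairwise coprime; by CRT there is a unique solution modulo M = 8 · 7 · 13 = 728.
Solve pairwise, accumulating the modulus:
  Start with x ≡ 1 (mod 8).
  Combine with x ≡ 0 (mod 7): since gcd(8, 7) = 1, we get a unique residue mod 56.
    Write x = 1 + 8·t and substitute into x ≡ 0 (mod 7): 8·t ≡ 0 − 1 = -1 (mod 7).
    Reduce coefficients mod 7: 1·t ≡ 6 (mod 7).
    So t ≡ 6 (mod 7).
    Then x = 1 + 8·6 = 49, valid modulo lcm(8, 7) = 56: x ≡ 49 (mod 56).
  Combine with x ≡ 5 (mod 13): since gcd(56, 13) = 1, we get a unique residue mod 728.
    Write x = 49 + 56·t and substitute into x ≡ 5 (mod 13): 56·t ≡ 5 − 49 = -44 (mod 13).
    Reduce coefficients mod 13: 4·t ≡ 8 (mod 13).
    The inverse of 4 mod 13 is 10 (since 4·10 = 40 = 3·13 + 1), so t ≡ 10·8 = 80 ≡ 2 (mod 13).
    Then x = 49 + 56·2 = 161, valid modulo lcm(56, 13) = 728: x ≡ 161 (mod 728).
Verify: 161 mod 8 = 1 ✓, 161 mod 7 = 0 ✓, 161 mod 13 = 5 ✓.

x ≡ 161 (mod 728).


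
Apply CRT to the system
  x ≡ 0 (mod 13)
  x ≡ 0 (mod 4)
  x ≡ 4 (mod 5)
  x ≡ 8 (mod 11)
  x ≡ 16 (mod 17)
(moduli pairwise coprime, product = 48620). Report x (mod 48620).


Product of moduli M = 13 · 4 · 5 · 11 · 17 = 48620.
Merge one congruence at a time:
  Start: x ≡ 0 (mod 13).
  Combine with x ≡ 0 (mod 4); new modulus lcm = 52.
    Write x = 0 + 13·t and substitute into x ≡ 0 (mod 4): 13·t ≡ 0 − 0 = 0 (mod 4).
    Reduce coefficients mod 4: 1·t ≡ 0 (mod 4).
    So t ≡ 0 (mod 4).
    Then x = 0 + 13·0 = 0, valid modulo lcm(13, 4) = 52: x ≡ 0 (mod 52).
  Combine with x ≡ 4 (mod 5); new modulus lcm = 260.
    Write x = 0 + 52·t and substitute into x ≡ 4 (mod 5): 52·t ≡ 4 − 0 = 4 (mod 5).
    Reduce coefficients mod 5: 2·t ≡ 4 (mod 5).
    The inverse of 2 mod 5 is 3 (since 2·3 = 6 = 1·5 + 1), so t ≡ 3·4 = 12 ≡ 2 (mod 5).
    Then x = 0 + 52·2 = 104, valid modulo lcm(52, 5) = 260: x ≡ 104 (mod 260).
  Combine with x ≡ 8 (mod 11); new modulus lcm = 2860.
    Write x = 104 + 260·t and substitute into x ≡ 8 (mod 11): 260·t ≡ 8 − 104 = -96 (mod 11).
    Reduce coefficients mod 11: 7·t ≡ 3 (mod 11).
    The inverse of 7 mod 11 is 8 (since 7·8 = 56 = 5·11 + 1), so t ≡ 8·3 = 24 ≡ 2 (mod 11).
    Then x = 104 + 260·2 = 624, valid modulo lcm(260, 11) = 2860: x ≡ 624 (mod 2860).
  Combine with x ≡ 16 (mod 17); new modulus lcm = 48620.
    Write x = 624 + 2860·t and substitute into x ≡ 16 (mod 17): 2860·t ≡ 16 − 624 = -608 (mod 17).
    Reduce coefficients mod 17: 4·t ≡ 4 (mod 17).
    The inverse of 4 mod 17 is 13 (since 4·13 = 52 = 3·17 + 1), so t ≡ 13·4 = 52 ≡ 1 (mod 17).
    Then x = 624 + 2860·1 = 3484, valid modulo lcm(2860, 17) = 48620: x ≡ 3484 (mod 48620).
Verify against each original: 3484 mod 13 = 0, 3484 mod 4 = 0, 3484 mod 5 = 4, 3484 mod 11 = 8, 3484 mod 17 = 16.

x ≡ 3484 (mod 48620).


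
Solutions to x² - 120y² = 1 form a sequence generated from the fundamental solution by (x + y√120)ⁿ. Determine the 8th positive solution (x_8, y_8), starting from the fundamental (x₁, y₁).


Step 1: Find the fundamental solution (x₁, y₁) of x² - 120y² = 1.
  Expand √120 as a continued fraction. a₀ = ⌊√120⌋ = 10; iterate m_{k+1} = d_k·a_k − m_k, d_{k+1} = (120 − m_{k+1}²)/d_k, a_{k+1} = ⌊(a₀ + m_{k+1})/d_{k+1}⌋ (starting m₀ = 0, d₀ = 1), with convergents p_k = a_k·p_{k-1} + p_{k-2}, q_k = a_k·q_{k-1} + q_{k-2} (p₋₁ = 1, q₋₁ = 0):
  k = 0: a₀ = 10; p₀/q₀ = 10/1; p₀² − 120·q₀² = 100 − 120 = -20.
  k = 1: m = 10, d = 20, a = ⌊(10 + 10)/20⌋ = 1; p/q = (1·10 + 1)/(1·1 + 0) = 11/1; p² − 120·q² = 121 − 120 = 1.
  The first convergent with p² − 120·q² = 1 gives the fundamental solution (x₁, y₁) = (11, 1).
Step 2: Apply the recurrence (x_{n+1}, y_{n+1}) = (x₁x_n + 120y₁y_n, x₁y_n + y₁x_n) repeatedly.
  From (x_1, y_1) = (11, 1): x_2 = 11·11 + 120·1·1 = 241; y_2 = 11·1 + 1·11 = 22.
  From (x_2, y_2) = (241, 22): x_3 = 11·241 + 120·1·22 = 5291; y_3 = 11·22 + 1·241 = 483.
  From (x_3, y_3) = (5291, 483): x_4 = 11·5291 + 120·1·483 = 116161; y_4 = 11·483 + 1·5291 = 10604.
  From (x_4, y_4) = (116161, 10604): x_5 = 11·116161 + 120·1·10604 = 2550251; y_5 = 11·10604 + 1·116161 = 232805.
  From (x_5, y_5) = (2550251, 232805): x_6 = 11·2550251 + 120·1·232805 = 55989361; y_6 = 11·232805 + 1·2550251 = 5111106.
  From (x_6, y_6) = (55989361, 5111106): x_7 = 11·55989361 + 120·1·5111106 = 1229215691; y_7 = 11·5111106 + 1·55989361 = 112211527.
  From (x_7, y_7) = (1229215691, 112211527): x_8 = 11·1229215691 + 120·1·112211527 = 26986755841; y_8 = 11·112211527 + 1·1229215691 = 2463542488.
Step 3: Verify x_8² - 120·y_8² = 728284990821747617281 - 728284990821747617280 = 1 (should be 1). ✓

(x_1, y_1) = (11, 1); (x_8, y_8) = (26986755841, 2463542488).
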